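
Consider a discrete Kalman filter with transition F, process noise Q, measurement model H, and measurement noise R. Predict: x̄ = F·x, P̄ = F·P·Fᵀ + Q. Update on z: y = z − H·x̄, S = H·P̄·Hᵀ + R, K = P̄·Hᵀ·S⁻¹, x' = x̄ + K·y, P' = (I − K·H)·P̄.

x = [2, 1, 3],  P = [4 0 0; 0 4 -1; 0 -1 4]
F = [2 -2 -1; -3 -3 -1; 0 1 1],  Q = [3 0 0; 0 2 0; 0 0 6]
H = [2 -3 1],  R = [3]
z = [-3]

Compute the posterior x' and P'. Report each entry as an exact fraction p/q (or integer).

x' = [-3475/851, -34/37, 2174/851]
P' = [25689/851 603/37 -9579/851; 603/37 364/37 -144/37; -9579/851 -144/37 9312/851]

x̄ = F·x = [-1, -12, 4]
P̄ = F·P·Fᵀ + Q = [35 -1 -9; -1 72 -12; -9 -12 12]
y = z − H·x̄ = [-41]
S = H·P̄·Hᵀ + R = [851]
K = P̄·Hᵀ·S⁻¹ = [64/851; -10/37; 30/851]
x' = x̄ + K·y = [-3475/851, -34/37, 2174/851]
P' = (I − K·H)·P̄ = [25689/851 603/37 -9579/851; 603/37 364/37 -144/37; -9579/851 -144/37 9312/851]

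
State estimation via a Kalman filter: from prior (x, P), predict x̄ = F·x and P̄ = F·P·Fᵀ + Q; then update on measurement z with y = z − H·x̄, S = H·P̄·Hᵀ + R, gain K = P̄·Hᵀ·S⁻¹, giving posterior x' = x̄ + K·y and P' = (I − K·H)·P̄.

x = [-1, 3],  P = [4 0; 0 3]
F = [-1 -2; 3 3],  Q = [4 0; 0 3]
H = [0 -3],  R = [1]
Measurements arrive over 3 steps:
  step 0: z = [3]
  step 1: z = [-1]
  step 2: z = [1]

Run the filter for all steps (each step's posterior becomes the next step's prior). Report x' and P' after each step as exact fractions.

step 0: x' = [-31/17, -84/85], P' = [760/119 -6/119; -6/119 66/595]
step 1: x' = [162595/162473, 51549/162473], P' = [722118/162473 -5763/162473; -5763/162473 36039/324946]
step 2: x' = [-36376019/127133551, -40984671/127133551], P' = [564659476/127133551 -4445208/127133551; -4445208/127133551 14089845/127133551]

step 0: x̄ = F·x = [-5, 6]
step 0: P̄ = F·P·Fᵀ + Q = [20 -30; -30 66]
step 0: y = z − H·x̄ = [21]
step 0: S = H·P̄·Hᵀ + R = [595]
step 0: K = P̄·Hᵀ·S⁻¹ = [18/119; -198/595]
step 0: x' = x̄ + K·y = [-31/17, -84/85]
step 0: P' = (I − K·H)·P̄ = [760/119 -6/119; -6/119 66/595]
step 1: x̄ = F·x = [19/5, -717/85]
step 1: P̄ = F·P·Fᵀ + Q = [372/35 -678/35; -678/35 36039/595]
step 1: y = z − H·x̄ = [-2236/85]
step 1: S = H·P̄·Hᵀ + R = [324946/595]
step 1: K = P̄·Hᵀ·S⁻¹ = [17289/162473; -108117/324946]
step 1: x' = x̄ + K·y = [162595/162473, 51549/162473]
step 1: P' = (I − K·H)·P̄ = [722118/162473 -5763/162473; -5763/162473 36039/324946]
step 2: x̄ = F·x = [-265693/162473, 642432/162473]
step 2: P̄ = F·P·Fᵀ + Q = [1421036/162473 -2222604/162473; -2222604/162473 14089845/324946]
step 2: y = z − H·x̄ = [2089769/162473]
step 2: S = H·P̄·Hᵀ + R = [127133551/324946]
step 2: K = P̄·Hᵀ·S⁻¹ = [13335624/127133551; -42269535/127133551]
step 2: x' = x̄ + K·y = [-36376019/127133551, -40984671/127133551]
step 2: P' = (I − K·H)·P̄ = [564659476/127133551 -4445208/127133551; -4445208/127133551 14089845/127133551]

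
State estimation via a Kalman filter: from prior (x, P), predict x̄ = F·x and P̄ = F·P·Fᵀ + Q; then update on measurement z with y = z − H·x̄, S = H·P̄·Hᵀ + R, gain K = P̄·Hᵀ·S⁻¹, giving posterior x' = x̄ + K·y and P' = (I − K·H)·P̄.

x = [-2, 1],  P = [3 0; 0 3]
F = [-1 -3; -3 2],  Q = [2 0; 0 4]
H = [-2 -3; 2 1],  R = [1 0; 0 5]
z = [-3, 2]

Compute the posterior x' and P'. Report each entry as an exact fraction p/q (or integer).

x̄ = F·x = [-1, 8]
P̄ = F·P·Fᵀ + Q = [32 -9; -9 43]
y = z − H·x̄ = [19, -4]
S = H·P̄·Hᵀ + R = [408 -185; -185 140]
K = P̄·Hᵀ·S⁻¹ = [999/4579 3119/4579; -2183/4579 -2067/4579]
x' = x̄ + K·y = [1926/4579, 3423/4579]
P' = (I − K·H)·P̄ = [11946/4579 -8297/4579; -8297/4579 6259/4579]

x' = [1926/4579, 3423/4579]
P' = [11946/4579 -8297/4579; -8297/4579 6259/4579]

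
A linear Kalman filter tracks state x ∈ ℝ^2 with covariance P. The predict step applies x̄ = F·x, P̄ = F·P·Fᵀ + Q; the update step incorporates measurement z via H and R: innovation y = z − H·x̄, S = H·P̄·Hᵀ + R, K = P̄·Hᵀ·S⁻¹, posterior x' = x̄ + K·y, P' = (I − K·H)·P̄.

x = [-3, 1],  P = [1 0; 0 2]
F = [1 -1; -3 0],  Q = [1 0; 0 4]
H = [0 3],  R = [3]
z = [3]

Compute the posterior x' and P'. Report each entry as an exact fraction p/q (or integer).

x̄ = F·x = [-4, 9]
P̄ = F·P·Fᵀ + Q = [4 -3; -3 13]
y = z − H·x̄ = [-24]
S = H·P̄·Hᵀ + R = [120]
K = P̄·Hᵀ·S⁻¹ = [-3/40; 13/40]
x' = x̄ + K·y = [-11/5, 6/5]
P' = (I − K·H)·P̄ = [133/40 -3/40; -3/40 13/40]

x' = [-11/5, 6/5]
P' = [133/40 -3/40; -3/40 13/40]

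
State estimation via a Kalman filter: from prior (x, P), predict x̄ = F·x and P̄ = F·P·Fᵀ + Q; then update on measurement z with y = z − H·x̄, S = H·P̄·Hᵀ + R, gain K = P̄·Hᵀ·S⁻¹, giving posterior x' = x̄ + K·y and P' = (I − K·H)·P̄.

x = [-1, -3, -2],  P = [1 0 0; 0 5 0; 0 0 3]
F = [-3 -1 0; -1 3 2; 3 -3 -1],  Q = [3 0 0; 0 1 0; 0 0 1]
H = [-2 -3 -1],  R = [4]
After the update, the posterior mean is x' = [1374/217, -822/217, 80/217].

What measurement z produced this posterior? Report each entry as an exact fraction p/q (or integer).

z = [-2]

x̄ = F·x = [6, -12, 8]
P̄ = F·P·Fᵀ + Q = [17 -12 6; -12 59 -54; 6 -54 58]
S = H·P̄·Hᵀ + R = [217]
K = P̄·Hᵀ·S⁻¹ = [-4/217; -99/217; 92/217]
x' − x̄ = [72/217, 1782/217, -1656/217] = K·y
y = (KᵀK)⁻¹·Kᵀ·(x' − x̄) = [-18]
z = y + H·x̄ = [-18] + [16] = [-2]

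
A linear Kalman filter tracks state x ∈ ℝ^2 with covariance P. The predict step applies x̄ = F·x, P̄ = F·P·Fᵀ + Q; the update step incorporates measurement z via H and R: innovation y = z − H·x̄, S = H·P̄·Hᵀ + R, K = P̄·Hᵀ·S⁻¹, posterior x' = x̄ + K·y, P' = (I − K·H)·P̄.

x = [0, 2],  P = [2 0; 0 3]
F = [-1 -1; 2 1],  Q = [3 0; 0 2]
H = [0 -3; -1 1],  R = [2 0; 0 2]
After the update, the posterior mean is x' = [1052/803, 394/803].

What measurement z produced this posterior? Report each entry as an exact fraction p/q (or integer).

z = [-2, -2]

x̄ = F·x = [-2, 2]
P̄ = F·P·Fᵀ + Q = [8 -7; -7 13]
S = H·P̄·Hᵀ + R = [119 -60; -60 37]
K = P̄·Hᵀ·S⁻¹ = [-123/803 -525/803; -243/803 40/803]
x' − x̄ = [2658/803, -1212/803] = K·y
y = (KᵀK)⁻¹·Kᵀ·(x' − x̄) = [4, -6]
z = y + H·x̄ = [4, -6] + [-6, 4] = [-2, -2]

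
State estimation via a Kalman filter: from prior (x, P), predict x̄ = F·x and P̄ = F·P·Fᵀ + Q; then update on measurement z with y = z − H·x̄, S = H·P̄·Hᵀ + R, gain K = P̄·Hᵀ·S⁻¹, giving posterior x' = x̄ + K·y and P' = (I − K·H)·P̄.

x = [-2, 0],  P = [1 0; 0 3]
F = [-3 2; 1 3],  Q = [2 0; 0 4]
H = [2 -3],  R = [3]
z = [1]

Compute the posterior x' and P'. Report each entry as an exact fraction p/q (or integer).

x̄ = F·x = [6, -2]
P̄ = F·P·Fᵀ + Q = [23 15; 15 32]
y = z − H·x̄ = [-17]
S = H·P̄·Hᵀ + R = [203]
K = P̄·Hᵀ·S⁻¹ = [1/203; -66/203]
x' = x̄ + K·y = [1201/203, 716/203]
P' = (I − K·H)·P̄ = [4668/203 3111/203; 3111/203 2140/203]

x' = [1201/203, 716/203]
P' = [4668/203 3111/203; 3111/203 2140/203]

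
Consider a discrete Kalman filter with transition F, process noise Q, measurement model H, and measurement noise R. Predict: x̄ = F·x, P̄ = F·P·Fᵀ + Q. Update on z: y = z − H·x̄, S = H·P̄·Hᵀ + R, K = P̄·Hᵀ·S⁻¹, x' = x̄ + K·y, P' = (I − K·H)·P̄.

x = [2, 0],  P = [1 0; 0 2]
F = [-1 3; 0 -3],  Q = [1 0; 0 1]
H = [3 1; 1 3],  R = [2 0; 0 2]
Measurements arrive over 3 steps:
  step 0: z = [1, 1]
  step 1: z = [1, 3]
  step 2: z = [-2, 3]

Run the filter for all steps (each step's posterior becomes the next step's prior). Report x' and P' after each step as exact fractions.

step 0: x̄ = F·x = [-2, 0]
step 0: P̄ = F·P·Fᵀ + Q = [20 -18; -18 19]
step 0: y = z − H·x̄ = [7, 3]
step 0: S = H·P̄·Hᵀ + R = [93 -63; -63 85]
step 0: K = P̄·Hᵀ·S⁻¹ = [119/328 -43/328; -259/1968 237/656]
step 0: x' = x̄ + K·y = [6/41, 20/123]
step 0: P' = (I − K·H)·P̄ = [25/82 -31/164; -31/164 299/984]
step 1: x̄ = F·x = [14/41, -20/41]
step 1: P̄ = F·P·Fᵀ + Q = [1697/328 -1083/328; -1083/328 1225/328]
step 1: y = z − H·x̄ = [19/41, 169/41]
step 1: S = H·P̄·Hᵀ + R = [1332/41 -258/41; -258/41 860/41]
step 1: K = P̄·Hᵀ·S⁻¹ = [6/17 -175/1462; -19/153 1489/4386]
step 1: x' = x̄ + K·y = [1/86, 661/774]
step 1: P' = (I − K·H)·P̄ = [1723/5848 -1041/5848; -1041/5848 15035/52632]
step 2: x̄ = F·x = [329/129, -661/258]
step 2: P̄ = F·P·Fᵀ + Q = [7213/1462 -9079/2924; -9079/2924 20883/5848]
step 2: y = z − H·x̄ = [-1829/258, 2099/258]
step 2: S = H·P̄·Hᵀ + R = [183299/5848 -32375/5848; -32375/5848 119547/5848]
step 2: K = P̄·Hᵀ·S⁻¹ = [8489/24107 -106109/891959; -5951/48214 604279/1783918]
step 2: x' = x̄ + K·y = [-815077/891959, 5720161/5351754]
step 2: P' = (I − K·H)·P̄ = [262097/891959 -158105/891959; -158105/891959 254128/891959]

step 0: x' = [6/41, 20/123], P' = [25/82 -31/164; -31/164 299/984]
step 1: x' = [1/86, 661/774], P' = [1723/5848 -1041/5848; -1041/5848 15035/52632]
step 2: x' = [-815077/891959, 5720161/5351754], P' = [262097/891959 -158105/891959; -158105/891959 254128/891959]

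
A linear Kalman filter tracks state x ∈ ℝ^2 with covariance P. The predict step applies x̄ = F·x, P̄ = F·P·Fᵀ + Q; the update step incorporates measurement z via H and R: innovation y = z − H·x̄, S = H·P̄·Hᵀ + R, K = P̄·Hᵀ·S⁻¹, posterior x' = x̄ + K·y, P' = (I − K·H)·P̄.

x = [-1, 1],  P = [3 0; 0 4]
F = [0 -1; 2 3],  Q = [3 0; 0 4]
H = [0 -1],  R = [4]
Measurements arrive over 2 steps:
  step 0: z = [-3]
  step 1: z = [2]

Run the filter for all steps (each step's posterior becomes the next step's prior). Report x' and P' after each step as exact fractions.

step 0: x̄ = F·x = [-1, 1]
step 0: P̄ = F·P·Fᵀ + Q = [7 -12; -12 52]
step 0: y = z − H·x̄ = [-2]
step 0: S = H·P̄·Hᵀ + R = [56]
step 0: K = P̄·Hᵀ·S⁻¹ = [3/14; -13/14]
step 0: x' = x̄ + K·y = [-10/7, 20/7]
step 0: P' = (I − K·H)·P̄ = [31/7 -6/7; -6/7 26/7]
step 1: x̄ = F·x = [-20/7, 40/7]
step 1: P̄ = F·P·Fᵀ + Q = [47/7 -66/7; -66/7 314/7]
step 1: y = z − H·x̄ = [54/7]
step 1: S = H·P̄·Hᵀ + R = [342/7]
step 1: K = P̄·Hᵀ·S⁻¹ = [11/57; -157/171]
step 1: x' = x̄ + K·y = [-26/19, -26/19]
step 1: P' = (I − K·H)·P̄ = [93/19 -44/57; -44/57 628/171]

step 0: x' = [-10/7, 20/7], P' = [31/7 -6/7; -6/7 26/7]
step 1: x' = [-26/19, -26/19], P' = [93/19 -44/57; -44/57 628/171]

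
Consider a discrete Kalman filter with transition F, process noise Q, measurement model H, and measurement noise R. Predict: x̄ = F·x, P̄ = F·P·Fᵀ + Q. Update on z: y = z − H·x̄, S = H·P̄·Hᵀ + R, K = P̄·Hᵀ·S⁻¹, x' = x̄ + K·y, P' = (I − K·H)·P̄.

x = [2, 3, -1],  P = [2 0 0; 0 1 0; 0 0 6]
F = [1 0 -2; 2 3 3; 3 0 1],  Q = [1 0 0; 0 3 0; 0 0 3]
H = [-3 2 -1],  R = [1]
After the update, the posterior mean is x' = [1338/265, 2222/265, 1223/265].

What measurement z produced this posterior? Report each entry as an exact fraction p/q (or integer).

x̄ = F·x = [4, 10, 5]
P̄ = F·P·Fᵀ + Q = [27 -32 -6; -32 74 30; -6 30 27]
S = H·P̄·Hᵀ + R = [795]
K = P̄·Hᵀ·S⁻¹ = [-139/795; 214/795; 17/265]
x' − x̄ = [278/265, -428/265, -102/265] = K·y
y = (KᵀK)⁻¹·Kᵀ·(x' − x̄) = [-6]
z = y + H·x̄ = [-6] + [3] = [-3]

z = [-3]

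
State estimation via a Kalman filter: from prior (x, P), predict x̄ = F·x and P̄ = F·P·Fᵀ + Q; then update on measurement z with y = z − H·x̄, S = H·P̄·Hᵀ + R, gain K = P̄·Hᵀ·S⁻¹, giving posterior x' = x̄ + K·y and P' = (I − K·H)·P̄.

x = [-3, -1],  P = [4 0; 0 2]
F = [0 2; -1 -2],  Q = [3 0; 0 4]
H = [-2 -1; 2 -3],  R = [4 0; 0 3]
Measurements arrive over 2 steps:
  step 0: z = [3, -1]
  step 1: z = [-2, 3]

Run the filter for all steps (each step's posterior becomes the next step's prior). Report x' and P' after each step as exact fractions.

step 0: x̄ = F·x = [-2, 5]
step 0: P̄ = F·P·Fᵀ + Q = [11 -8; -8 16]
step 0: y = z − H·x̄ = [4, 18]
step 0: S = H·P̄·Hᵀ + R = [32 -28; -28 287]
step 0: K = P̄·Hᵀ·S⁻¹ = [-13/40 9/70; -16/75 -128/525]
step 0: x' = x̄ + K·y = [-69/70, -127/525]
step 0: P' = (I − K·H)·P̄ = [15/28 8/35; 8/35 208/525]
step 1: x̄ = F·x = [-254/525, 1543/1050]
step 1: P̄ = F·P·Fᵀ + Q = [2407/525 -1072/525; -1072/525 14773/2100]
step 1: y = z − H·x̄ = [-1573/1050, 1759/210]
step 1: S = H·P̄·Hᵀ + R = [44533/2100 -2269/420; -2269/420 9169/84]
step 1: K = P̄·Hᵀ·S⁻¹ = [-1460304/4799699 600280/4799699; -962191/4799699 -1155180/4799699]
step 1: x' = x̄ + K·y = [4893594/4799699, -1181282/4799699]
step 1: P' = (I − K·H)·P̄ = [2415561/4799699 1010094/4799699; 1010094/4799699 1828576/4799699]

step 0: x' = [-69/70, -127/525], P' = [15/28 8/35; 8/35 208/525]
step 1: x' = [4893594/4799699, -1181282/4799699], P' = [2415561/4799699 1010094/4799699; 1010094/4799699 1828576/4799699]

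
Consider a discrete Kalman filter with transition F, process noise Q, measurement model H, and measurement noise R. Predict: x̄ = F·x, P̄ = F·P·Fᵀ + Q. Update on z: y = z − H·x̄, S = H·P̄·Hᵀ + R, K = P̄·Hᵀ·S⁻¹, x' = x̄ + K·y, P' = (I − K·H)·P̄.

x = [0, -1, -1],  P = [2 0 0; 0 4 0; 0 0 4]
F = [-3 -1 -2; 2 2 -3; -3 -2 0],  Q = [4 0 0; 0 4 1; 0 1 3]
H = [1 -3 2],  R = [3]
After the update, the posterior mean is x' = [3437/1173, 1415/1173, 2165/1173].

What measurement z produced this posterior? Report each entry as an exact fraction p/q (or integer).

z = [3]

x̄ = F·x = [3, 1, 2]
P̄ = F·P·Fᵀ + Q = [42 4 26; 4 64 -27; 26 -27 37]
S = H·P̄·Hᵀ + R = [1173]
K = P̄·Hᵀ·S⁻¹ = [82/1173; -242/1173; 181/1173]
x' − x̄ = [-82/1173, 242/1173, -181/1173] = K·y
y = (KᵀK)⁻¹·Kᵀ·(x' − x̄) = [-1]
z = y + H·x̄ = [-1] + [4] = [3]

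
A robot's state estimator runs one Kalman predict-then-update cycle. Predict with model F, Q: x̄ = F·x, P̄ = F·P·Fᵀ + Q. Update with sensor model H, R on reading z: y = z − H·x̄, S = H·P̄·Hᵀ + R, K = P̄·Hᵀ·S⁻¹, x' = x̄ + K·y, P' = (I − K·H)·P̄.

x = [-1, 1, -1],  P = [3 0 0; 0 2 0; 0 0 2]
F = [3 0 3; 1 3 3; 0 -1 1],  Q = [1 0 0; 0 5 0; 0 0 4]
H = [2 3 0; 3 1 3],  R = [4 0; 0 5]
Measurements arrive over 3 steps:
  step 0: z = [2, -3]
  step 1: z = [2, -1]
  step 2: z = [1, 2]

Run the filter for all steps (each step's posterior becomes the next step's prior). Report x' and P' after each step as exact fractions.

step 0: x̄ = F·x = [-6, -1, -2]
step 0: P̄ = F·P·Fᵀ + Q = [46 27 6; 27 44 0; 6 0 8]
step 0: y = z − H·x̄ = [17, 22]
step 0: S = H·P̄·Hᵀ + R = [908 741; 741 805]
step 0: K = P̄·Hᵀ·S⁻¹ = [3662/181859 37971/181859; 57105/181859 -24326/181859; -21462/181859 29244/181859]
step 0: x' = x̄ + K·y = [-193538/181859, 253754/181859, -85204/181859]
step 0: P' = (I − K·H)·P̄ = [783295/181859 -517314/181859 -547572/181859; -517314/181859 421016/181859 336432/181859; -547572/181859 336432/181859 484168/181859]
step 1: x̄ = F·x = [-836226/181859, 312112/181859, -338958/181859]
step 1: P̄ = F·P·Fᵀ + Q = [1732730/181859 -1491405/181859 352434/181859; -1491405/181859 9505706/181859 159198/181859; 352434/181859 159198/181859 959756/181859]
step 1: y = z − H·x̄ = [1099834/181859, 3031581/181859]
step 1: S = H·P̄·Hᵀ + R = [75312850/181859 26055429/181859; 26055429/181859 32997945/181859]
step 1: K = P̄·Hᵀ·S⁻¹ = [-288533374/3310777217 705822485/3310777217; 1281282235/3310777217 -1376904398/9932331651; -124085466/3310777217 508918826/3310777217]
step 1: x' = x̄ + K·y = [-5202595247/3310777217, 5779928372/3310777217, 1562423664/3310777217]
step 1: P' = (I − K·H)·P̄ = [11454059455/3310777217 -8020750802/3310777217 -7604105046/3310777217; -8020750802/3310777217 21166630544/9932331651 4903956076/3310777217; -7604105046/3310777217 4903956076/3310777217 6817651064/3310777217]
step 2: x̄ = F·x = [-10920514749/3310777217, 16824460861/3310777217, -4217504708/3310777217]
step 2: P̄ = F·P·Fᵀ + Q = [30882281060/3310777217 -23579375145/3310777217 6991022232/3310777217; -23579375145/3310777217 147388771028/3310777217 -297031596/3310777217; 6991022232/3310777217 -297031596/3310777217 51925173884/9932331651]
step 2: y = z − H·x̄ = [-25321575868/3310777217, 2071244232/194751601]
step 2: S = H·P̄·Hᵀ + R = [1180318670620/3310777217 23962336581/194751601; 23962336581/194751601 34131686355/194751601]
step 2: K = P̄·Hᵀ·S⁻¹ = [-1405702007104/17415333026307 11068095224225/52245999078921; 19968853188055/52245999078921 -21593044152614/156737997236763; -2212867418108/52245999078921 24272197006084/156737997236763]
step 2: x' = x̄ + K·y = [-7455354229663/17415333026307, 36223906027057/52245999078921, 36417294435724/52245999078921]
step 2: P' = (I − K·H)·P̄ = [58300101912755/17415333026307 -122223011853926/52245999078921 -115712476413248/52245999078921; -122223011853926/52245999078921 324321436460072/156737997236763 222573483154064/156737997236763; -115712476413248/52245999078921 222573483154064/156737997236763 313399929865196/156737997236763]

step 0: x' = [-193538/181859, 253754/181859, -85204/181859], P' = [783295/181859 -517314/181859 -547572/181859; -517314/181859 421016/181859 336432/181859; -547572/181859 336432/181859 484168/181859]
step 1: x' = [-5202595247/3310777217, 5779928372/3310777217, 1562423664/3310777217], P' = [11454059455/3310777217 -8020750802/3310777217 -7604105046/3310777217; -8020750802/3310777217 21166630544/9932331651 4903956076/3310777217; -7604105046/3310777217 4903956076/3310777217 6817651064/3310777217]
step 2: x' = [-7455354229663/17415333026307, 36223906027057/52245999078921, 36417294435724/52245999078921], P' = [58300101912755/17415333026307 -122223011853926/52245999078921 -115712476413248/52245999078921; -122223011853926/52245999078921 324321436460072/156737997236763 222573483154064/156737997236763; -115712476413248/52245999078921 222573483154064/156737997236763 313399929865196/156737997236763]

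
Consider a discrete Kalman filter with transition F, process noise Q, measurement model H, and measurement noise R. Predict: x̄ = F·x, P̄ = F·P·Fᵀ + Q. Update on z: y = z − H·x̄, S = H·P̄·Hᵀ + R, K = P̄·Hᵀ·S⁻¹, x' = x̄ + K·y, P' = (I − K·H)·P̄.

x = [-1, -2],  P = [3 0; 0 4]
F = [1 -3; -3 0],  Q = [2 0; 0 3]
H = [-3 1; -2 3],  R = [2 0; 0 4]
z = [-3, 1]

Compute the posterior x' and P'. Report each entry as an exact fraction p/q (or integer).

x̄ = F·x = [5, 3]
P̄ = F·P·Fᵀ + Q = [41 -9; -9 30]
y = z − H·x̄ = [9, 2]
S = H·P̄·Hᵀ + R = [455 435; 435 546]
K = P̄·Hᵀ·S⁻¹ = [-8219/19735 1565/11841; -5286/19735 1623/3947]
x' = x̄ + K·y = [89762/59205, 27861/19735]
P' = (I − K·H)·P̄ = [25606/59205 9168/19735; 9168/19735 16932/19735]

x' = [89762/59205, 27861/19735]
P' = [25606/59205 9168/19735; 9168/19735 16932/19735]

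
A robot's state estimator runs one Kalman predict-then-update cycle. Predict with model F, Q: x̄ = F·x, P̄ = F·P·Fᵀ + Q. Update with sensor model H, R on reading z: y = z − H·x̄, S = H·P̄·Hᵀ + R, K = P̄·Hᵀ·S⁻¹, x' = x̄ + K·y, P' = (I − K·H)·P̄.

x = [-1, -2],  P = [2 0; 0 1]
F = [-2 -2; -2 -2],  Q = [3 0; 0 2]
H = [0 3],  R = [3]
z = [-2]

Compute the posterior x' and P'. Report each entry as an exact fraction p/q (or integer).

x̄ = F·x = [6, 6]
P̄ = F·P·Fᵀ + Q = [15 12; 12 14]
y = z − H·x̄ = [-20]
S = H·P̄·Hᵀ + R = [129]
K = P̄·Hᵀ·S⁻¹ = [12/43; 14/43]
x' = x̄ + K·y = [18/43, -22/43]
P' = (I − K·H)·P̄ = [213/43 12/43; 12/43 14/43]

x' = [18/43, -22/43]
P' = [213/43 12/43; 12/43 14/43]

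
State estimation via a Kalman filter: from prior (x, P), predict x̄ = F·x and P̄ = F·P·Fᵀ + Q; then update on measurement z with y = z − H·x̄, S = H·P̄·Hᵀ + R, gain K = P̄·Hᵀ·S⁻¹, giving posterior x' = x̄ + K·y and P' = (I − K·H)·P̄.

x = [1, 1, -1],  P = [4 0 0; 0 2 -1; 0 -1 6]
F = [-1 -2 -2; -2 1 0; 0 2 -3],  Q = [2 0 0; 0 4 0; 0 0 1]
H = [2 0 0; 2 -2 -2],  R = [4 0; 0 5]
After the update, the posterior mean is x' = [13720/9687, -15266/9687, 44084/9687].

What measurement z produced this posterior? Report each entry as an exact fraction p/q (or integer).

z = [3, -3]

x̄ = F·x = [-1, -1, 5]
P̄ = F·P·Fᵀ + Q = [30 6 26; 6 22 7; 26 7 75]
S = H·P̄·Hᵀ + R = [124 -8; -8 313]
K = P̄·Hᵀ·S⁻¹ = [4687/9687 -4/9687; 847/9687 -1402/9687; 3845/9687 -3368/9687]
x' − x̄ = [23407/9687, -5579/9687, -4351/9687] = K·y
y = (KᵀK)⁻¹·Kᵀ·(x' − x̄) = [5, 7]
z = y + H·x̄ = [5, 7] + [-2, -10] = [3, -3]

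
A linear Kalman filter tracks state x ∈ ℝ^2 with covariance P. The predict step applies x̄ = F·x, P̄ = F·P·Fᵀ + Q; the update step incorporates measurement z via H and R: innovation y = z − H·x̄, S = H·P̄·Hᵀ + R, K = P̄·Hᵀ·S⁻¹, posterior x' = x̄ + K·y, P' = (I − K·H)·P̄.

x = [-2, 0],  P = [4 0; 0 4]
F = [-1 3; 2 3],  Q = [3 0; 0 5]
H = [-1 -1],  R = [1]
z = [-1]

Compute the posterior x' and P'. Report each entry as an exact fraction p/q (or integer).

x' = [527/157, -373/157]
P' = [1710/157 -1639/157; -1639/157 1724/157]

x̄ = F·x = [2, -4]
P̄ = F·P·Fᵀ + Q = [43 28; 28 57]
y = z − H·x̄ = [-3]
S = H·P̄·Hᵀ + R = [157]
K = P̄·Hᵀ·S⁻¹ = [-71/157; -85/157]
x' = x̄ + K·y = [527/157, -373/157]
P' = (I − K·H)·P̄ = [1710/157 -1639/157; -1639/157 1724/157]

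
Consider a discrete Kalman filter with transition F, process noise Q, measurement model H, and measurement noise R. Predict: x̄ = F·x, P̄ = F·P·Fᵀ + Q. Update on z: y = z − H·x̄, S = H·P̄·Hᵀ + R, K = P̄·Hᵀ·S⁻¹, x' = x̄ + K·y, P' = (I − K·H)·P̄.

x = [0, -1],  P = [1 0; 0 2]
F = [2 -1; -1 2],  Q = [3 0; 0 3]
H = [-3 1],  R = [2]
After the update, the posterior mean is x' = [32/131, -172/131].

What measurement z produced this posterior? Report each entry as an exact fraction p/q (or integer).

x̄ = F·x = [1, -2]
P̄ = F·P·Fᵀ + Q = [9 -6; -6 12]
S = H·P̄·Hᵀ + R = [131]
K = P̄·Hᵀ·S⁻¹ = [-33/131; 30/131]
x' − x̄ = [-99/131, 90/131] = K·y
y = (KᵀK)⁻¹·Kᵀ·(x' − x̄) = [3]
z = y + H·x̄ = [3] + [-5] = [-2]

z = [-2]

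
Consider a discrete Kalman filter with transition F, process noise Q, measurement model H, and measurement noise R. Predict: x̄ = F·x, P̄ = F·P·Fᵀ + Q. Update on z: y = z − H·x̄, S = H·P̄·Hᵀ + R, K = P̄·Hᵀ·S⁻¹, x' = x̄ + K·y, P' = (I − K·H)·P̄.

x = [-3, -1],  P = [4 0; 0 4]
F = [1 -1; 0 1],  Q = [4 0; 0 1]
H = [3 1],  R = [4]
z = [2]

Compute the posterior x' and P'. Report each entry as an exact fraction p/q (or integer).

x' = [34/31, -52/31]
P' = [92/93 -148/93; -148/93 416/93]

x̄ = F·x = [-2, -1]
P̄ = F·P·Fᵀ + Q = [12 -4; -4 5]
y = z − H·x̄ = [9]
S = H·P̄·Hᵀ + R = [93]
K = P̄·Hᵀ·S⁻¹ = [32/93; -7/93]
x' = x̄ + K·y = [34/31, -52/31]
P' = (I − K·H)·P̄ = [92/93 -148/93; -148/93 416/93]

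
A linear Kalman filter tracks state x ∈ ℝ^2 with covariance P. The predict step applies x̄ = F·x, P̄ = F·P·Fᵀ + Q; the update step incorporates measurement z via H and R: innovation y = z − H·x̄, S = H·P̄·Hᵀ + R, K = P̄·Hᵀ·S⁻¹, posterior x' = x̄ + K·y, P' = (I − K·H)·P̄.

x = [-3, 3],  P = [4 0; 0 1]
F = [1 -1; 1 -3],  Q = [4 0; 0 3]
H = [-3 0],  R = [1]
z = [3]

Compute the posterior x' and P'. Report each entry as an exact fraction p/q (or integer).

x̄ = F·x = [-6, -12]
P̄ = F·P·Fᵀ + Q = [9 7; 7 16]
y = z − H·x̄ = [-15]
S = H·P̄·Hᵀ + R = [82]
K = P̄·Hᵀ·S⁻¹ = [-27/82; -21/82]
x' = x̄ + K·y = [-87/82, -669/82]
P' = (I − K·H)·P̄ = [9/82 7/82; 7/82 871/82]

x' = [-87/82, -669/82]
P' = [9/82 7/82; 7/82 871/82]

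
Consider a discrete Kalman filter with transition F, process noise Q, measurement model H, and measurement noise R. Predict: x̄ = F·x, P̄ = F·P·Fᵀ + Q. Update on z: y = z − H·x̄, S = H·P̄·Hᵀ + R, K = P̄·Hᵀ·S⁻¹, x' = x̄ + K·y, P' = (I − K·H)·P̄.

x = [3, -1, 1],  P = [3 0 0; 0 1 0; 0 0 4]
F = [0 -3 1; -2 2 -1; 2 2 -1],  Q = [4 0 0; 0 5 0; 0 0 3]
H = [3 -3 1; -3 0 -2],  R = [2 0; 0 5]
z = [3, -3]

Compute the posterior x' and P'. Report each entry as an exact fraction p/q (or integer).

x' = [-7233/7127, -7700/7127, 21130/7127]
P' = [164126/21381 81455/21381 -243379/21381; 81455/21381 47459/21381 -113380/21381; -243379/21381 -113380/21381 384161/21381]

x̄ = F·x = [4, -9, 3]
P̄ = F·P·Fᵀ + Q = [17 -10 -10; -10 25 -4; -10 -4 23]
y = z − H·x̄ = [-39, 15]
S = H·P̄·Hᵀ + R = [547 -223; -223 130]
K = P̄·Hᵀ·S⁻¹ = [2317/21381 -1124/21381; -5696/21381 -3521/21381; -2918/21381 -7637/21381]
x' = x̄ + K·y = [-7233/7127, -7700/7127, 21130/7127]
P' = (I − K·H)·P̄ = [164126/21381 81455/21381 -243379/21381; 81455/21381 47459/21381 -113380/21381; -243379/21381 -113380/21381 384161/21381]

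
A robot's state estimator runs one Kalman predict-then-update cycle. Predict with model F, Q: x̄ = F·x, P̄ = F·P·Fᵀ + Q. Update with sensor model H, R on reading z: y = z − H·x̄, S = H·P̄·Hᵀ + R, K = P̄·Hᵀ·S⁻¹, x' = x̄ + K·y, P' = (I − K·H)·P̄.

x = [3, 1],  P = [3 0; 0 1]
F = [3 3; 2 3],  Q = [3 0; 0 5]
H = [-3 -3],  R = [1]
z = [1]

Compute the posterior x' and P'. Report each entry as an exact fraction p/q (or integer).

x' = [12/67, -33/67]
P' = [651/268 -1269/536; -1269/536 2591/1072]

x̄ = F·x = [12, 9]
P̄ = F·P·Fᵀ + Q = [39 27; 27 26]
y = z − H·x̄ = [64]
S = H·P̄·Hᵀ + R = [1072]
K = P̄·Hᵀ·S⁻¹ = [-99/536; -159/1072]
x' = x̄ + K·y = [12/67, -33/67]
P' = (I − K·H)·P̄ = [651/268 -1269/536; -1269/536 2591/1072]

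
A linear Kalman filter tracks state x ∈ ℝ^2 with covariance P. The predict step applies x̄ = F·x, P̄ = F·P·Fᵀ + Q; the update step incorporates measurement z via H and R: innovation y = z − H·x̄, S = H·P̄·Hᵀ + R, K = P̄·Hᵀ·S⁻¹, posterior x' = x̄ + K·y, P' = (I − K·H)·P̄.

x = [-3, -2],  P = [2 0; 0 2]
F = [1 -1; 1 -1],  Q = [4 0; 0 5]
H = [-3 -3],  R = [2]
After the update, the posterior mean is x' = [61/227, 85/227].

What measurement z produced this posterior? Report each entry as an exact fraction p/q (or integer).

x̄ = F·x = [-1, -1]
P̄ = F·P·Fᵀ + Q = [8 4; 4 9]
S = H·P̄·Hᵀ + R = [227]
K = P̄·Hᵀ·S⁻¹ = [-36/227; -39/227]
x' − x̄ = [288/227, 312/227] = K·y
y = (KᵀK)⁻¹·Kᵀ·(x' − x̄) = [-8]
z = y + H·x̄ = [-8] + [6] = [-2]

z = [-2]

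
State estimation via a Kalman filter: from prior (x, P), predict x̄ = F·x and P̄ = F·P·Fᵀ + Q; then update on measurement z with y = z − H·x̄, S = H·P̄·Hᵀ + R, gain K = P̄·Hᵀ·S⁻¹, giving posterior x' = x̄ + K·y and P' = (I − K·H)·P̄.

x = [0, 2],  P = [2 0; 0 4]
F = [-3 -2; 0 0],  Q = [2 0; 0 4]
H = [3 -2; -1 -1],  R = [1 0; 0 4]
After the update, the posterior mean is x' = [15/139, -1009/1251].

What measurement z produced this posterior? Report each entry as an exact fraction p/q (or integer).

x̄ = F·x = [-4, 0]
P̄ = F·P·Fᵀ + Q = [36 0; 0 4]
S = H·P̄·Hᵀ + R = [341 -100; -100 44]
K = P̄·Hᵀ·S⁻¹ = [32/139 -41/139; -188/1251 -541/1251]
x' − x̄ = [571/139, -1009/1251] = K·y
y = (KᵀK)⁻¹·Kᵀ·(x' − x̄) = [14, -3]
z = y + H·x̄ = [14, -3] + [-12, 4] = [2, 1]

z = [2, 1]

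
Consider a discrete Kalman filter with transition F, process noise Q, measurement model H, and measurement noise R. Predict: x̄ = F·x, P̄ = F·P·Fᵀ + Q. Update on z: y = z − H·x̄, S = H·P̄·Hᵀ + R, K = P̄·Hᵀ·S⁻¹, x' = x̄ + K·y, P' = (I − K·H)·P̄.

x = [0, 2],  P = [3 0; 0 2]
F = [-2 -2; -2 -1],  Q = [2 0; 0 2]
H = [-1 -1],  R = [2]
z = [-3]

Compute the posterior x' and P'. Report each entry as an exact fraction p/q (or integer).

x̄ = F·x = [-4, -2]
P̄ = F·P·Fᵀ + Q = [22 16; 16 16]
y = z − H·x̄ = [-9]
S = H·P̄·Hᵀ + R = [72]
K = P̄·Hᵀ·S⁻¹ = [-19/36; -4/9]
x' = x̄ + K·y = [3/4, 2]
P' = (I − K·H)·P̄ = [35/18 -8/9; -8/9 16/9]

x' = [3/4, 2]
P' = [35/18 -8/9; -8/9 16/9]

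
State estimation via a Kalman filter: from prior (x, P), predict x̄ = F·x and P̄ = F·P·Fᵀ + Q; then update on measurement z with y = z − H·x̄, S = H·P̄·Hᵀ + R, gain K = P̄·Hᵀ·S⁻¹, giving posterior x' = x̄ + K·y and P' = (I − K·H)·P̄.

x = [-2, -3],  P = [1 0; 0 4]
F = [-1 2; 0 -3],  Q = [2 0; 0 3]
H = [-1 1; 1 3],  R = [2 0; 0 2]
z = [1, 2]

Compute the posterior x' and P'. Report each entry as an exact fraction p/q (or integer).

x̄ = F·x = [-4, 9]
P̄ = F·P·Fᵀ + Q = [19 -24; -24 39]
y = z − H·x̄ = [-12, -21]
S = H·P̄·Hᵀ + R = [108 146; 146 228]
K = P̄·Hᵀ·S⁻¹ = [-1033/1654 277/1654; 393/1654 423/1654]
x' = x̄ + K·y = [-37/1654, 1287/1654]
P' = (I − K·H)·P̄ = [844/827 -189/827; -189/827 204/827]

x' = [-37/1654, 1287/1654]
P' = [844/827 -189/827; -189/827 204/827]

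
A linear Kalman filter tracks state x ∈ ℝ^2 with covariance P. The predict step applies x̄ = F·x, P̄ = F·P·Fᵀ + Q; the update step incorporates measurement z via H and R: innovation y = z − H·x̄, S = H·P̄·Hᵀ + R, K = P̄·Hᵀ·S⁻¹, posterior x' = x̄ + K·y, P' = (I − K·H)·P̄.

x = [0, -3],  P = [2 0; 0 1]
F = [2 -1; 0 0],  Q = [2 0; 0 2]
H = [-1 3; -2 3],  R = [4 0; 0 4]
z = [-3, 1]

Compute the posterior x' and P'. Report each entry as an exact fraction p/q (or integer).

x̄ = F·x = [3, 0]
P̄ = F·P·Fᵀ + Q = [11 0; 0 2]
y = z − H·x̄ = [0, 7]
S = H·P̄·Hᵀ + R = [33 40; 40 66]
K = P̄·Hᵀ·S⁻¹ = [77/289 -143/289; 78/289 -21/289]
x' = x̄ + K·y = [-134/289, -147/289]
P' = (I − K·H)·P̄ = [880/289 396/289; 396/289 236/289]

x' = [-134/289, -147/289]
P' = [880/289 396/289; 396/289 236/289]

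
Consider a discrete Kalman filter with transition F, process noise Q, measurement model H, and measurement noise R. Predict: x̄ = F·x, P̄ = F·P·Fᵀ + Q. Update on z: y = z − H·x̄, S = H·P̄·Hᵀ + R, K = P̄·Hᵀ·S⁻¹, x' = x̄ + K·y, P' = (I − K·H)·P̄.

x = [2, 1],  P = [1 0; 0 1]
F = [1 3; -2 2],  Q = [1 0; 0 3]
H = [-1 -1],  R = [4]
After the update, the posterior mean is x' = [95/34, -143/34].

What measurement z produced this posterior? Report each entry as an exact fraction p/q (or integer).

x̄ = F·x = [5, -2]
P̄ = F·P·Fᵀ + Q = [11 4; 4 11]
S = H·P̄·Hᵀ + R = [34]
K = P̄·Hᵀ·S⁻¹ = [-15/34; -15/34]
x' − x̄ = [-75/34, -75/34] = K·y
y = (KᵀK)⁻¹·Kᵀ·(x' − x̄) = [5]
z = y + H·x̄ = [5] + [-3] = [2]

z = [2]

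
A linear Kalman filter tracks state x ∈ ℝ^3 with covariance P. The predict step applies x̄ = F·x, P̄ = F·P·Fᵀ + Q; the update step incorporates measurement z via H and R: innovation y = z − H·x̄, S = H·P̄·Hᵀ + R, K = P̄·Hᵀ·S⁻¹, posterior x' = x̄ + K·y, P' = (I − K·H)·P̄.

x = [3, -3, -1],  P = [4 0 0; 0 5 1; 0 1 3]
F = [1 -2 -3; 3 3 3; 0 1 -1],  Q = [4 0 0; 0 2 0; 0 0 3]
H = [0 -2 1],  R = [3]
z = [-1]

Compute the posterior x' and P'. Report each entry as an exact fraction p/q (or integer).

x̄ = F·x = [12, -3, -2]
P̄ = F·P·Fᵀ + Q = [67 -60 -2; -60 128 6; -2 6 9]
y = z − H·x̄ = [-5]
S = H·P̄·Hᵀ + R = [500]
K = P̄·Hᵀ·S⁻¹ = [59/250; -1/2; -3/500]
x' = x̄ + K·y = [541/50, -1/2, -197/100]
P' = (I − K·H)·P̄ = [4894/125 -1 -323/250; -1 3 9/2; -323/250 9/2 4491/500]

x' = [541/50, -1/2, -197/100]
P' = [4894/125 -1 -323/250; -1 3 9/2; -323/250 9/2 4491/500]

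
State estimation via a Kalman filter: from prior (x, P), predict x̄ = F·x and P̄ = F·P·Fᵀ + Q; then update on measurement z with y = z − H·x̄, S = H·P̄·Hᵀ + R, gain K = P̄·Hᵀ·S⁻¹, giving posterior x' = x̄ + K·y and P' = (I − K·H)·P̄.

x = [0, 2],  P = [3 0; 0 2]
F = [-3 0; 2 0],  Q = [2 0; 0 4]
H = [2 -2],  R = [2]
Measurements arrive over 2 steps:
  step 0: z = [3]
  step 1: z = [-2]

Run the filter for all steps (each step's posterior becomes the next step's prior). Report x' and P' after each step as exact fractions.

step 0: x̄ = F·x = [0, 0]
step 0: P̄ = F·P·Fᵀ + Q = [29 -18; -18 16]
step 0: y = z − H·x̄ = [3]
step 0: S = H·P̄·Hᵀ + R = [326]
step 0: K = P̄·Hᵀ·S⁻¹ = [47/163; -34/163]
step 0: x' = x̄ + K·y = [141/163, -102/163]
step 0: P' = (I − K·H)·P̄ = [309/163 262/163; 262/163 296/163]
step 1: x̄ = F·x = [-423/163, 282/163]
step 1: P̄ = F·P·Fᵀ + Q = [3107/163 -1854/163; -1854/163 1888/163]
step 1: y = z − H·x̄ = [1084/163]
step 1: S = H·P̄·Hᵀ + R = [35138/163]
step 1: K = P̄·Hᵀ·S⁻¹ = [4961/17569; -3742/17569]
step 1: x' = x̄ + K·y = [-12601/17569, 5510/17569]
step 1: P' = (I − K·H)·P̄ = [32907/17569 27946/17569; 27946/17569 31688/17569]

step 0: x' = [141/163, -102/163], P' = [309/163 262/163; 262/163 296/163]
step 1: x' = [-12601/17569, 5510/17569], P' = [32907/17569 27946/17569; 27946/17569 31688/17569]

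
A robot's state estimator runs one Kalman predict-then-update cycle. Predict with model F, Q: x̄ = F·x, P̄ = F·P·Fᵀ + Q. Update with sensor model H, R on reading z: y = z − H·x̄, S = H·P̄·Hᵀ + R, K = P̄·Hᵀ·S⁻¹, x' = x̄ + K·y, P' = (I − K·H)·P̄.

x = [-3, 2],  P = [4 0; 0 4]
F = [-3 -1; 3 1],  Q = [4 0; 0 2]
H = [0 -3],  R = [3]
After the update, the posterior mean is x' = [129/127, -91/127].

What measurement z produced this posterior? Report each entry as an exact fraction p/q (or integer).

z = [2]

x̄ = F·x = [7, -7]
P̄ = F·P·Fᵀ + Q = [44 -40; -40 42]
S = H·P̄·Hᵀ + R = [381]
K = P̄·Hᵀ·S⁻¹ = [40/127; -42/127]
x' − x̄ = [-760/127, 798/127] = K·y
y = (KᵀK)⁻¹·Kᵀ·(x' − x̄) = [-19]
z = y + H·x̄ = [-19] + [21] = [2]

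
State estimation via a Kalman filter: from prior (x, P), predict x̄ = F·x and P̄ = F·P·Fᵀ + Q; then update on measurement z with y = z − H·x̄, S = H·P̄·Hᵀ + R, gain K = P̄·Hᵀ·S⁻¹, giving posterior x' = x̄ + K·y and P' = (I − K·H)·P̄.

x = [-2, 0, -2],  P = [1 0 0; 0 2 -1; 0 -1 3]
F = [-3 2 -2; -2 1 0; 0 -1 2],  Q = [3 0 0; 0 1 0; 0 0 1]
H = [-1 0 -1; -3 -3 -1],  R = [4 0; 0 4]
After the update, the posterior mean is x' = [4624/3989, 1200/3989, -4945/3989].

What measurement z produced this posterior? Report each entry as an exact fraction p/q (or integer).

x̄ = F·x = [10, 4, -4]
P̄ = F·P·Fᵀ + Q = [40 12 -22; 12 7 -4; -22 -4 19]
S = H·P̄·Hᵀ + R = [19 75; 75 506]
K = P̄·Hᵀ·S⁻¹ = [942/3989 -1196/3989; -73/3989 -407/3989; -2907/3989 896/3989]
x' − x̄ = [-35266/3989, -14756/3989, 11011/3989] = K·y
y = (KᵀK)⁻¹·Kᵀ·(x' − x̄) = [7, 35]
z = y + H·x̄ = [7, 35] + [-6, -38] = [1, -3]

z = [1, -3]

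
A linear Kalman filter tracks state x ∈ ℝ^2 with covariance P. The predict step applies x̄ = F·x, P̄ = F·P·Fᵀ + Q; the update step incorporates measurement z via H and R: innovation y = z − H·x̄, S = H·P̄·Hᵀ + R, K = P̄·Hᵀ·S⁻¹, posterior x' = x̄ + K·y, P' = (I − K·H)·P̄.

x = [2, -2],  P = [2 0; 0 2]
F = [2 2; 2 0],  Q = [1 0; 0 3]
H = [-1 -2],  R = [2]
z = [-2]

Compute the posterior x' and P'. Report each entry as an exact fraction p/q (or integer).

x̄ = F·x = [0, 4]
P̄ = F·P·Fᵀ + Q = [17 8; 8 11]
y = z − H·x̄ = [6]
S = H·P̄·Hᵀ + R = [95]
K = P̄·Hᵀ·S⁻¹ = [-33/95; -6/19]
x' = x̄ + K·y = [-198/95, 40/19]
P' = (I − K·H)·P̄ = [526/95 -46/19; -46/19 29/19]

x' = [-198/95, 40/19]
P' = [526/95 -46/19; -46/19 29/19]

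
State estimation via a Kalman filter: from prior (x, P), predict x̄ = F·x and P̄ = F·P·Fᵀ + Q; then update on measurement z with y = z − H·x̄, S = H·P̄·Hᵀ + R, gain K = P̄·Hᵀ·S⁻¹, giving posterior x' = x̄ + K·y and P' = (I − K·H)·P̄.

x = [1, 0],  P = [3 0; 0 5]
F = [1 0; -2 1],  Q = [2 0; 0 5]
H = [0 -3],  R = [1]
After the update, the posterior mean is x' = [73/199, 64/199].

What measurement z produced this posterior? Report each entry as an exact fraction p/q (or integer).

z = [-1]

x̄ = F·x = [1, -2]
P̄ = F·P·Fᵀ + Q = [5 -6; -6 22]
S = H·P̄·Hᵀ + R = [199]
K = P̄·Hᵀ·S⁻¹ = [18/199; -66/199]
x' − x̄ = [-126/199, 462/199] = K·y
y = (KᵀK)⁻¹·Kᵀ·(x' − x̄) = [-7]
z = y + H·x̄ = [-7] + [6] = [-1]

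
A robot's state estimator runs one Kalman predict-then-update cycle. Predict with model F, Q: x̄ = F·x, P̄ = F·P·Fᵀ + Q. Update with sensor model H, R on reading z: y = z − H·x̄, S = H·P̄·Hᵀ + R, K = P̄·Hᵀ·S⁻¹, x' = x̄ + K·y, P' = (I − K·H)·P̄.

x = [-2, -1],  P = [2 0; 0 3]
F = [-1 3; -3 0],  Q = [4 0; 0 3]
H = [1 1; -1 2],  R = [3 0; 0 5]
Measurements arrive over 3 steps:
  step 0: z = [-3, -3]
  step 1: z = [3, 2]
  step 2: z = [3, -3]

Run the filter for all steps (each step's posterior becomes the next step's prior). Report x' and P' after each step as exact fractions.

step 0: x̄ = F·x = [-1, 6]
step 0: P̄ = F·P·Fᵀ + Q = [33 6; 6 21]
step 0: y = z − H·x̄ = [-8, -16]
step 0: S = H·P̄·Hᵀ + R = [69 15; 15 98]
step 0: K = P̄·Hᵀ·S⁻¹ = [1379/2179 -678/2179; 702/2179 693/2179]
step 0: x' = x̄ + K·y = [-2363/2179, -3630/2179]
step 0: P' = (I − K·H)·P̄ = [3888/2179 249/2179; 249/2179 1857/2179]
step 1: x̄ = F·x = [-8527/2179, 7089/2179]
step 1: P̄ = F·P·Fᵀ + Q = [27823/2179 9423/2179; 9423/2179 41529/2179]
step 1: y = z − H·x̄ = [7975/2179, -18347/2179]
step 1: S = H·P̄·Hᵀ + R = [94735/2179 64658/2179; 64658/2179 167142/2179]
step 1: K = P̄·Hᵀ·S⁻¹ = [1561681/2674057 -1495497/5348114; 861663/2674057 1689471/5348114]
step 1: x' = x̄ + K·y = [3094689/5348114, 9481221/5348114]
step 1: P' = (I − K·H)·P̄ = [8739219/5348114 630867/5348114; 630867/5348114 4539111/5348114]
step 2: x̄ = F·x = [12674487/2674057, -9284067/5348114]
step 2: P̄ = F·P·Fᵀ + Q = [33599236/2674057 10269927/2674057; 10269927/2674057 94697313/5348114]
step 2: y = z − H·x̄ = [-20565/5348114, 13936383/2674057]
step 2: S = H·P̄·Hᵀ + R = [219019835/5348114 71368004/2674057; 71368004/2674057 195284439/2674057]
step 2: K = P̄·Hᵀ·S⁻¹ = [7104550810/12185372869 -3411285882/12185372869; 3909115425/12185372869 3839493906/12185372869]
step 2: x' = x̄ + K·y = [39950274396/12185372869, -1157958468/12185372869]
step 2: P' = (I − K·H)·P̄ = [19894578090/12185372869 1419074340/12185372869; 1419074340/12185372869 10308271935/12185372869]

step 0: x' = [-2363/2179, -3630/2179], P' = [3888/2179 249/2179; 249/2179 1857/2179]
step 1: x' = [3094689/5348114, 9481221/5348114], P' = [8739219/5348114 630867/5348114; 630867/5348114 4539111/5348114]
step 2: x' = [39950274396/12185372869, -1157958468/12185372869], P' = [19894578090/12185372869 1419074340/12185372869; 1419074340/12185372869 10308271935/12185372869]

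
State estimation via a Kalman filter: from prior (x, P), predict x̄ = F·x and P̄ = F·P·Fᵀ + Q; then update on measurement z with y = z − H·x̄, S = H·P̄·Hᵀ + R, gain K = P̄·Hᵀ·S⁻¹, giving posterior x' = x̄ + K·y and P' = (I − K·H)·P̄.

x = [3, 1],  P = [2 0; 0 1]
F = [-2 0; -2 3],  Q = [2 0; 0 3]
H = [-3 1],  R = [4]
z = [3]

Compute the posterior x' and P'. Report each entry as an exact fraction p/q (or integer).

x̄ = F·x = [-6, -3]
P̄ = F·P·Fᵀ + Q = [10 8; 8 20]
y = z − H·x̄ = [-12]
S = H·P̄·Hᵀ + R = [66]
K = P̄·Hᵀ·S⁻¹ = [-1/3; -2/33]
x' = x̄ + K·y = [-2, -25/11]
P' = (I − K·H)·P̄ = [8/3 20/3; 20/3 652/33]

x' = [-2, -25/11]
P' = [8/3 20/3; 20/3 652/33]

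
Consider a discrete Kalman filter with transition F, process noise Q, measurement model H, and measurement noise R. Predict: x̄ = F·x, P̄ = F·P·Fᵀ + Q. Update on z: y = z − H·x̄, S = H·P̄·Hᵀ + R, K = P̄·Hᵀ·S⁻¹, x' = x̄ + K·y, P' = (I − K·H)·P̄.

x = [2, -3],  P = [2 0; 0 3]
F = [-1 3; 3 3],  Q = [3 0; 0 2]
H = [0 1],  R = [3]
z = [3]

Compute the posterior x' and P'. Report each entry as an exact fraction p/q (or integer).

x' = [-212/25, 66/25]
P' = [1159/50 63/50; 63/50 141/50]

x̄ = F·x = [-11, -3]
P̄ = F·P·Fᵀ + Q = [32 21; 21 47]
y = z − H·x̄ = [6]
S = H·P̄·Hᵀ + R = [50]
K = P̄·Hᵀ·S⁻¹ = [21/50; 47/50]
x' = x̄ + K·y = [-212/25, 66/25]
P' = (I − K·H)·P̄ = [1159/50 63/50; 63/50 141/50]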